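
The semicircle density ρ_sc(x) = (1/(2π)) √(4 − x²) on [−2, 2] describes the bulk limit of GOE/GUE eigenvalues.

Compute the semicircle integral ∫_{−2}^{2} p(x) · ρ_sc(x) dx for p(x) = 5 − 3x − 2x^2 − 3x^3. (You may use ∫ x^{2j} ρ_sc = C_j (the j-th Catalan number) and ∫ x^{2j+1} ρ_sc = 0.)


Write p(x) = Σ a_i x^i, split into monomials and integrate each against ρ_sc separately.
Using ∫ x^{2j} ρ_sc = C_j = (1/(j+1)) C(2j, j) (Catalan numbers) and ∫ x^{2j+1} ρ_sc = 0 (odd monomials vanish by symmetry):
  i = 0 (even): a_0 · C_{0} = 5 · 1 = 5
  i = 1 (odd): ∫ x^1 ρ_sc = 0 (vanishes)
  i = 2 (even): a_2 · C_{1} = -2 · 1 = -2
  i = 3 (odd): ∫ x^3 ρ_sc = 0 (vanishes)

Summing the contributions: ∫_{−2}^{2} p(x) ρ_sc(x) dx = 5 + (-2) = 3.


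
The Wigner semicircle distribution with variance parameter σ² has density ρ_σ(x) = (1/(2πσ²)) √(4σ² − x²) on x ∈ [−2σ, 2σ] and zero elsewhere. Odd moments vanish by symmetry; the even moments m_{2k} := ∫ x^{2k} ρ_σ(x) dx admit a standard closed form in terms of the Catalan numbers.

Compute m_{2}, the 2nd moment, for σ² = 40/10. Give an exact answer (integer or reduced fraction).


By the scaled semicircle moment identity, m_{2k} = σ^{2k} · C_k with k = 1.
C_1 = (1/(k+1)) · C(2k, k) = (1/2) · C(2, 1) = (1/2) · 2 = 1.
σ^{2k} = (σ²)^k = (40/10)^1 = 4.

Therefore m_{2} = σ^{2} · C_1 = 4 · 1 = 4.


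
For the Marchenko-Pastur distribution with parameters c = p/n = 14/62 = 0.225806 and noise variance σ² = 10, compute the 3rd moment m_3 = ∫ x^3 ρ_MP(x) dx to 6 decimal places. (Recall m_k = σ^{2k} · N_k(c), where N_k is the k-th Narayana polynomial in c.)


E[X³] = σ⁶ (1 + 3c + c²) (third MP moment). With σ² = 10 (so σ⁶ = 1000) and c = 14/62 = 0.225806: E[X³] = 1000 · (1 + 3·0.225806 + (0.225806)²) = 1000 · 1.728408.

So E[X^3] = 1728.407908.


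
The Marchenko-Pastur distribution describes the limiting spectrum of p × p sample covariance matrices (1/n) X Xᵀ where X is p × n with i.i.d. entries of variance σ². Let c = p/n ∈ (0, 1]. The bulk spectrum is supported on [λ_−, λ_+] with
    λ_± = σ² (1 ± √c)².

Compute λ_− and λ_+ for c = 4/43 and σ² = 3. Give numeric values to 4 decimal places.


c = 4/43 = 0.093023; √c = 0.304997.
λ_− = σ² (1 − √c)² = 3 · (1 − 0.304997)² = 3 · (0.695003)² = 1.449087.
λ_+ = σ² (1 + √c)² = 3 · (1 + 0.304997)² = 3 · (1.304997)² = 5.109053.

Rounded to 4 decimal places: λ_− ≈ 1.4491, λ_+ ≈ 5.1091.


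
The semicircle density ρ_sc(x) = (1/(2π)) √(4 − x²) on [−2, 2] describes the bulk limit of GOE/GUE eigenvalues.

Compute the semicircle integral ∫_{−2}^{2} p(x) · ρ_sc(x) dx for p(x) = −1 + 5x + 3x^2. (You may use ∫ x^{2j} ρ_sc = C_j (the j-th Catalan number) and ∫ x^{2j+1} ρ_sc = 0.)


Write p(x) = Σ a_i x^i, split into monomials and integrate each against ρ_sc separately.
Using ∫ x^{2j} ρ_sc = C_j = (1/(j+1)) C(2j, j) (Catalan numbers) and ∫ x^{2j+1} ρ_sc = 0 (odd monomials vanish by symmetry):
  i = 0 (even): a_0 · C_{0} = -1 · 1 = -1
  i = 1 (odd): ∫ x^1 ρ_sc = 0 (vanishes)
  i = 2 (even): a_2 · C_{1} = 3 · 1 = 3

Summing the contributions: ∫_{−2}^{2} p(x) ρ_sc(x) dx = (-1) + 3 = 2.


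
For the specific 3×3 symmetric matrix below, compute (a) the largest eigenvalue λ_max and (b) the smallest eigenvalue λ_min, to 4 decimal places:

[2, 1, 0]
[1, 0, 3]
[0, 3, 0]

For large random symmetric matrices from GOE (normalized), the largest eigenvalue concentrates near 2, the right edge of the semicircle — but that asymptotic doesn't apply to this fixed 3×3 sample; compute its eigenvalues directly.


Since M is real symmetric, all three eigenvalues are real; they are the roots of det(λI − M) = λ³ − (tr M) λ² + s λ − det M, where s is the sum of the principal 2×2 minors.
tr M = 2 + 0 + 0 = 2.
s = (2·0 − 1²) + (2·0 − 0²) + (0·0 − 3²) = -1 + 0 + (-9) = -10.
det M (expand along row 1) = 2·(-9) − 1·0 + 0·3 = -18.
Characteristic polynomial: λ³ − 2λ² − 10λ + 18 = 0.
Substitute λ = y + (tr M)/3 = y + 0.666667 to remove the quadratic term: y³ + p·y + q = 0 with p = s − (tr M)²/3 = -11.333333 and q = −2(tr M)³/27 + (tr M)·s/3 − det M = 10.740741.
Three real roots ⇒ use the trigonometric (Viète) form: r = 2√(−p/3) = 3.887301, φ = arccos(3q/(p·r)) = arccos(-0.731391) = 2.391156 rad.
y_k = r·cos(φ/3 − 2πk/3) for k = 0, 1, 2 gives y = 2.716518, 1.049796, -3.766314.
λ_k = y_k + 0.666667 gives λ = 3.3832, 1.7165, -3.0996 (check: the sum is 2.0000 = tr M).

Hence λ_max = 3.3832 and λ_min = -3.0996.


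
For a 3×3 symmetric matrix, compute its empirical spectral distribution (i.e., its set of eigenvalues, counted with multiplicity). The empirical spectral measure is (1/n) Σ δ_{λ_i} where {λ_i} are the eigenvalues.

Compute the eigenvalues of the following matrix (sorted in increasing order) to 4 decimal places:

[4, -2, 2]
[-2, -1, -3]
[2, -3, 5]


Since M is real symmetric, all three eigenvalues are real; they are the roots of det(λI − M) = λ³ − (tr M) λ² + s λ − det M, where s is the sum of the principal 2×2 minors.
tr M = 4 + (-1) + 5 = 8.
s = (4·(-1) − (-2)²) + (4·5 − 2²) + ((-1)·5 − (-3)²) = -8 + 16 + (-14) = -6.
det M (expand along row 1) = 4·(-14) − (-2)·(-4) + 2·8 = -48.
Characteristic polynomial: λ³ − 8λ² − 6λ + 48 = 0.
Substitute λ = y + (tr M)/3 = y + 2.666667 to remove the quadratic term: y³ + p·y + q = 0 with p = s − (tr M)²/3 = -27.333333 and q = −2(tr M)³/27 + (tr M)·s/3 − det M = -5.925926.
Three real roots ⇒ use the trigonometric (Viète) form: r = 2√(−p/3) = 6.036923, φ = arccos(3q/(p·r)) = arccos(0.107738) = 1.462849 rad.
y_k = r·cos(φ/3 − 2πk/3) for k = 0, 1, 2 gives y = 5.333333, -0.217177, -5.116156.
λ_k = y_k + 2.666667 gives λ = 8.0000, 2.4495, -2.4495 (check: the sum is 8.0000 = tr M).

Eigenvalues sorted in increasing order: [-2.4495, 2.4495, 8.0000].


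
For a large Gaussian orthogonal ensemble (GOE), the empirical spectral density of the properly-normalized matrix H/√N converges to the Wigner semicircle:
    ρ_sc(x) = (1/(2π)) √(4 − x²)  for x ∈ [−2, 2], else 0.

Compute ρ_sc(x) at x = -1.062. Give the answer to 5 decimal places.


ρ_sc(x) = (1/(2π)) √(4 − x²). With x = -1.062:
  4 − x² = 4 − (-1.062)² = 4 − 1.127844 = 2.872156.
  √(4 − x²) = 1.694744.
  1/(2π) = 0.159155.
  ρ_sc(-1.062) = 0.159155 · 1.694744 = 0.269727.

Rounded to 5 decimal places: ρ_sc(-1.062) ≈ 0.26973.


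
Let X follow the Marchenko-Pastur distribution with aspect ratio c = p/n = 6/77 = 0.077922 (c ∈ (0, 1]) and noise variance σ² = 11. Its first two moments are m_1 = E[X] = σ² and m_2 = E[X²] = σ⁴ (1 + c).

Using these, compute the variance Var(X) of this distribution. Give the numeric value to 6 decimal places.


m_1 = E[X] = σ² = 11, so m_1² = 121.
m_2 = E[X²] = σ⁴ (1 + c) = 121 · (1 + 0.077922) = 121 · 1.077922 = 130.428571.
(Note m_2 − m_1² simplifies to c · σ⁴ = 0.077922 · 121.)

Var(X) = m_2 − m_1² = 130.428571 − 121 = 9.428571.


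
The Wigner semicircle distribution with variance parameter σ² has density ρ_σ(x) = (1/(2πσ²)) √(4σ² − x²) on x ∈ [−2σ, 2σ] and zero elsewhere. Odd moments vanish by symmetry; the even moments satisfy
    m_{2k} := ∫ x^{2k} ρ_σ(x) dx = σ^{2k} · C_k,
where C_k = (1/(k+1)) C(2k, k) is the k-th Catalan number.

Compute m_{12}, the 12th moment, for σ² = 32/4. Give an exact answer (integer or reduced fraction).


By the scaled semicircle moment identity, m_{2k} = σ^{2k} · C_k with k = 6.
C_6 = (1/(k+1)) · C(2k, k) = (1/7) · C(12, 6) = (1/7) · 924 = 132.
σ^{2k} = (σ²)^k = (32/4)^6 = 262144.

Therefore m_{12} = σ^{12} · C_6 = 262144 · 132 = 34603008.


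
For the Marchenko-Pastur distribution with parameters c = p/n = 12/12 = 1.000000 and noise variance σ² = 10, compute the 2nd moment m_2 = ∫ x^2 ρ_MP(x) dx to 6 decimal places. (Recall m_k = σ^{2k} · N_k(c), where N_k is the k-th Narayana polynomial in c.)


E[X²] = σ⁴ (1 + c) (second MP moment). With σ² = 10 (so σ⁴ = 100) and c = 12/12 = 1.000000: E[X²] = 100 · (1 + 1.000000) = 100 · 2.000000.

So E[X^2] = 200.000000.


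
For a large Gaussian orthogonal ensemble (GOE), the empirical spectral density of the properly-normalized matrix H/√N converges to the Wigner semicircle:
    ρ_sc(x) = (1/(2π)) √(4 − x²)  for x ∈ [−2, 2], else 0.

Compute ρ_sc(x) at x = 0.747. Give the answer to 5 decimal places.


ρ_sc(x) = (1/(2π)) √(4 − x²). With x = 0.747:
  4 − x² = 4 − (0.747)² = 4 − 0.558009 = 3.441991.
  √(4 − x²) = 1.855260.
  1/(2π) = 0.159155.
  ρ_sc(0.747) = 0.159155 · 1.855260 = 0.295274.

Rounded to 5 decimal places: ρ_sc(0.747) ≈ 0.29527.


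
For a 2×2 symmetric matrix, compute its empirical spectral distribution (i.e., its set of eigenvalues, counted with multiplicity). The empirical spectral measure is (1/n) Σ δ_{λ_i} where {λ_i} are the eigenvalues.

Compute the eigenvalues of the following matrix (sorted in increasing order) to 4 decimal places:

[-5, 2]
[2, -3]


Since M is real symmetric, both eigenvalues are real; they are the roots of det(λI − M) = λ² − (tr M) λ + det M.
tr M = -5 + (-3) = -8.
det M = (-5)·(-3) − 2² = 15 − 4 = 11.
Characteristic polynomial: λ² + 8λ + 11 = 0.
Discriminant Δ = (tr M)² − 4·det M = 64 − 44 = 20; √Δ = 4.472136.
λ = (tr M ± √Δ)/2 = (-8 ± 4.472136)/2, giving (tr M − √Δ)/2 = -6.2361 and (tr M + √Δ)/2 = -1.7639.

Eigenvalues sorted in increasing order: [-6.2361, -1.7639].


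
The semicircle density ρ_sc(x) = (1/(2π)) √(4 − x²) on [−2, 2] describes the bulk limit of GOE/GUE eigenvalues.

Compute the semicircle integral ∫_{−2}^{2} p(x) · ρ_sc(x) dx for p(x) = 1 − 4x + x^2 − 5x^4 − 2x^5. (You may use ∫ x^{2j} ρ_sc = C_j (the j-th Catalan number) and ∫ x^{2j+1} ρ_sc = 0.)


Write p(x) = Σ a_i x^i, split into monomials and integrate each against ρ_sc separately.
Using ∫ x^{2j} ρ_sc = C_j = (1/(j+1)) C(2j, j) (Catalan numbers) and ∫ x^{2j+1} ρ_sc = 0 (odd monomials vanish by symmetry):
  i = 0 (even): a_0 · C_{0} = 1 · 1 = 1
  i = 1 (odd): ∫ x^1 ρ_sc = 0 (vanishes)
  i = 2 (even): a_2 · C_{1} = 1 · 1 = 1
  i = 4 (even): a_4 · C_{2} = -5 · 2 = -10
  i = 5 (odd): ∫ x^5 ρ_sc = 0 (vanishes)

Summing the contributions: ∫_{−2}^{2} p(x) ρ_sc(x) dx = 1 + 1 + (-10) = -8.


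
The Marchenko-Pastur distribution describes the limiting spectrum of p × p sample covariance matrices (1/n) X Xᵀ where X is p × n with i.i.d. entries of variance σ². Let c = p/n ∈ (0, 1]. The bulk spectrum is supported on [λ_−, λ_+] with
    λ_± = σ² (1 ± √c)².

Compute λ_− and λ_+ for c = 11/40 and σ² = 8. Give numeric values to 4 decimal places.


c = 11/40 = 0.275000; √c = 0.524404.
λ_− = σ² (1 − √c)² = 8 · (1 − 0.524404)² = 8 · (0.475596)² = 1.809529.
λ_+ = σ² (1 + √c)² = 8 · (1 + 0.524404)² = 8 · (1.524404)² = 18.590471.

Rounded to 4 decimal places: λ_− ≈ 1.8095, λ_+ ≈ 18.5905.


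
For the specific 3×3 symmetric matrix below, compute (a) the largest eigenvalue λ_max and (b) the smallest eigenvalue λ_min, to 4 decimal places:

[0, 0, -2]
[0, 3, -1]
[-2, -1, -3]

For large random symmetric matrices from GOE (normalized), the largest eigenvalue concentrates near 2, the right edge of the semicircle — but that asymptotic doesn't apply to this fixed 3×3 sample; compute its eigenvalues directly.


Since M is real symmetric, all three eigenvalues are real; they are the roots of det(λI − M) = λ³ − (tr M) λ² + s λ − det M, where s is the sum of the principal 2×2 minors.
tr M = 0 + 3 + (-3) = 0.
s = (0·3 − 0²) + (0·(-3) − (-2)²) + (3·(-3) − (-1)²) = 0 + (-4) + (-10) = -14.
det M (expand along row 1) = 0·(-10) − 0·(-2) + (-2)·6 = -12.
Characteristic polynomial: λ³ − 14λ + 12 = 0.
Substitute λ = y + (tr M)/3 = y + 0.000000 to remove the quadratic term: y³ + p·y + q = 0 with p = s − (tr M)²/3 = -14.000000 and q = −2(tr M)³/27 + (tr M)·s/3 − det M = 12.000000.
Three real roots ⇒ use the trigonometric (Viète) form: r = 2√(−p/3) = 4.320494, φ = arccos(3q/(p·r)) = arccos(-0.595170) = 2.208274 rad.
y_k = r·cos(φ/3 − 2πk/3) for k = 0, 1, 2 gives y = 3.201912, 0.911179, -4.113091.
λ_k = y_k + 0.000000 gives λ = 3.2019, 0.9112, -4.1131 (check: the sum is 0.0000 = tr M).

Hence λ_max = 3.2019 and λ_min = -4.1131.


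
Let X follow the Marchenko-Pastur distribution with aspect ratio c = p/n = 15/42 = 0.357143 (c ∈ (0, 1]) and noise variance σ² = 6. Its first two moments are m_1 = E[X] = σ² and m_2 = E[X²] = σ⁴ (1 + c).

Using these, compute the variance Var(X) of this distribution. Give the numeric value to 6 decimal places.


m_1 = E[X] = σ² = 6, so m_1² = 36.
m_2 = E[X²] = σ⁴ (1 + c) = 36 · (1 + 0.357143) = 36 · 1.357143 = 48.857143.
(Note m_2 − m_1² simplifies to c · σ⁴ = 0.357143 · 36.)

Var(X) = m_2 − m_1² = 48.857143 − 36 = 12.857143.


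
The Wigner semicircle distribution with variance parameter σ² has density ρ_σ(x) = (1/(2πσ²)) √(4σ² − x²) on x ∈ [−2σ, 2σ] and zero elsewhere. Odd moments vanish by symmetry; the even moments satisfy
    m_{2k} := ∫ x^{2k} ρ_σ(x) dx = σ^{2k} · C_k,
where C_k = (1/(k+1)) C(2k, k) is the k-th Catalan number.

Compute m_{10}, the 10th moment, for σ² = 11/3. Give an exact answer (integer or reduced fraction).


By the scaled semicircle moment identity, m_{2k} = σ^{2k} · C_k with k = 5.
C_5 = (1/(k+1)) · C(2k, k) = (1/6) · C(10, 5) = (1/6) · 252 = 42.
σ^{2k} = (σ²)^k = (11/3)^5 = 161051/243.

Therefore m_{10} = σ^{10} · C_5 = (161051/243) · 42 = 2254714/81.


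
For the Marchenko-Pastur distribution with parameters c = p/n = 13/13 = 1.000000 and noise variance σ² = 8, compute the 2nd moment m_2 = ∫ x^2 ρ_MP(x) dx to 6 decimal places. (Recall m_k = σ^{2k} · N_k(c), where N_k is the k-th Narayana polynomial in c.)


E[X²] = σ⁴ (1 + c) (second MP moment). With σ² = 8 (so σ⁴ = 64) and c = 13/13 = 1.000000: E[X²] = 64 · (1 + 1.000000) = 64 · 2.000000.

So E[X^2] = 128.000000.


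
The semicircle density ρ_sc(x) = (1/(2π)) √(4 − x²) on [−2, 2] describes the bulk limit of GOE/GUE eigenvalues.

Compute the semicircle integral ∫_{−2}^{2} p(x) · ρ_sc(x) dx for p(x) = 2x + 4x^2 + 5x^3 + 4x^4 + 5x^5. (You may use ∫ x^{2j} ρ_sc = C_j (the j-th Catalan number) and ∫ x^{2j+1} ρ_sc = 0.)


Write p(x) = Σ a_i x^i, split into monomials and integrate each against ρ_sc separately.
Using ∫ x^{2j} ρ_sc = C_j = (1/(j+1)) C(2j, j) (Catalan numbers) and ∫ x^{2j+1} ρ_sc = 0 (odd monomials vanish by symmetry):
  i = 1 (odd): ∫ x^1 ρ_sc = 0 (vanishes)
  i = 2 (even): a_2 · C_{1} = 4 · 1 = 4
  i = 3 (odd): ∫ x^3 ρ_sc = 0 (vanishes)
  i = 4 (even): a_4 · C_{2} = 4 · 2 = 8
  i = 5 (odd): ∫ x^5 ρ_sc = 0 (vanishes)

Summing the contributions: ∫_{−2}^{2} p(x) ρ_sc(x) dx = 4 + 8 = 12.


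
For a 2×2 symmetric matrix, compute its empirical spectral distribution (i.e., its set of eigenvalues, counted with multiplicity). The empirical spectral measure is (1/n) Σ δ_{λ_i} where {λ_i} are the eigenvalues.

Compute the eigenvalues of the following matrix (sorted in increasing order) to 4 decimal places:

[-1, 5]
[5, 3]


Since M is real symmetric, both eigenvalues are real; they are the roots of det(λI − M) = λ² − (tr M) λ + det M.
tr M = -1 + 3 = 2.
det M = (-1)·3 − 5² = -3 − 25 = -28.
Characteristic polynomial: λ² − 2λ − 28 = 0.
Discriminant Δ = (tr M)² − 4·det M = 4 − (-112) = 116; √Δ = 10.770330.
λ = (tr M ± √Δ)/2 = (2 ± 10.770330)/2, giving (tr M − √Δ)/2 = -4.3852 and (tr M + √Δ)/2 = 6.3852.

Eigenvalues sorted in increasing order: [-4.3852, 6.3852].


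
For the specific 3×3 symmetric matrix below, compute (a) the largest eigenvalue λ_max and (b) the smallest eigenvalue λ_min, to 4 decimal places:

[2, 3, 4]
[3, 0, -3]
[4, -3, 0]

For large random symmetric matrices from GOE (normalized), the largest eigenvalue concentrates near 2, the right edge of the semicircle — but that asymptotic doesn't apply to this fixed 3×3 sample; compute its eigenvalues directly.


Since M is real symmetric, all three eigenvalues are real; they are the roots of det(λI − M) = λ³ − (tr M) λ² + s λ − det M, where s is the sum of the principal 2×2 minors.
tr M = 2 + 0 + 0 = 2.
s = (2·0 − 3²) + (2·0 − 4²) + (0·0 − (-3)²) = -9 + (-16) + (-9) = -34.
det M (expand along row 1) = 2·(-9) − 3·12 + 4·(-9) = -90.
Characteristic polynomial: λ³ − 2λ² − 34λ + 90 = 0.
Substitute λ = y + (tr M)/3 = y + 0.666667 to remove the quadratic term: y³ + p·y + q = 0 with p = s − (tr M)²/3 = -35.333333 and q = −2(tr M)³/27 + (tr M)·s/3 − det M = 66.740741.
Three real roots ⇒ use the trigonometric (Viète) form: r = 2√(−p/3) = 6.863753, φ = arccos(3q/(p·r)) = arccos(-0.825593) = 2.542049 rad.
y_k = r·cos(φ/3 − 2πk/3) for k = 0, 1, 2 gives y = 4.543613, 2.183529, -6.727143.
λ_k = y_k + 0.666667 gives λ = 5.2103, 2.8502, -6.0605 (check: the sum is 2.0000 = tr M).

Hence λ_max = 5.2103 and λ_min = -6.0605.


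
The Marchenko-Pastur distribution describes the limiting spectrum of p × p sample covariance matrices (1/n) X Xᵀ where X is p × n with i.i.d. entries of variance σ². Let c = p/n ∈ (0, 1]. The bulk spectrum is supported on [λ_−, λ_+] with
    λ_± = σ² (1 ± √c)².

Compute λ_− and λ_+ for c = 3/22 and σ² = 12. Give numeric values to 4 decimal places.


c = 3/22 = 0.136364; √c = 0.369274.
λ_− = σ² (1 − √c)² = 12 · (1 − 0.369274)² = 12 · (0.630726)² = 4.773776.
λ_+ = σ² (1 + √c)² = 12 · (1 + 0.369274)² = 12 · (1.369274)² = 22.498951.

Rounded to 4 decimal places: λ_− ≈ 4.7738, λ_+ ≈ 22.4990.


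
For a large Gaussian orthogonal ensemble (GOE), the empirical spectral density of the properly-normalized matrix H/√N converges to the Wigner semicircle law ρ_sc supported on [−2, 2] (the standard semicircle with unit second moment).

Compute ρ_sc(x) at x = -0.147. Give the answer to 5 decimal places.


ρ_sc(x) = (1/(2π)) √(4 − x²). With x = -0.147:
  4 − x² = 4 − (-0.147)² = 4 − 0.021609 = 3.978391.
  √(4 − x²) = 1.994590.
  1/(2π) = 0.159155.
  ρ_sc(-0.147) = 0.159155 · 1.994590 = 0.317449.

Rounded to 5 decimal places: ρ_sc(-0.147) ≈ 0.31745.


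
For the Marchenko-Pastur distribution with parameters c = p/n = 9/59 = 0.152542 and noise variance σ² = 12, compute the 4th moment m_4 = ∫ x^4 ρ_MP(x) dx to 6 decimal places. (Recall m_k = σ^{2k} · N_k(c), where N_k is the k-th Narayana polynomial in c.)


E[X⁴] = σ⁸ (1 + 6c + 6c² + c³) (fourth MP moment). With σ² = 12 (so σ⁸ = 20736) and c = 9/59 = 0.152542: E[X⁴] = 20736 · (1 + 6·0.152542 + 6·(0.152542)² + (0.152542)³) = 20736 · 2.058419.

So E[X^4] = 42683.372769.


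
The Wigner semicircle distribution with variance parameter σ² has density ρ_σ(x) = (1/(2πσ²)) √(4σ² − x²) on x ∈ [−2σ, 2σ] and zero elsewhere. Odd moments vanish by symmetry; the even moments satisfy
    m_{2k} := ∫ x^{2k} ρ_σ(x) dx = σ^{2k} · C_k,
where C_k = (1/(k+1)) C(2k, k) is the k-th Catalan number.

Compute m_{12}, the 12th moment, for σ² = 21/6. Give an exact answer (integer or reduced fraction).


By the scaled semicircle moment identity, m_{2k} = σ^{2k} · C_k with k = 6.
C_6 = (1/(k+1)) · C(2k, k) = (1/7) · C(12, 6) = (1/7) · 924 = 132.
σ^{2k} = (σ²)^k = (21/6)^6 = 117649/64.

Therefore m_{12} = σ^{12} · C_6 = (117649/64) · 132 = 3882417/16.


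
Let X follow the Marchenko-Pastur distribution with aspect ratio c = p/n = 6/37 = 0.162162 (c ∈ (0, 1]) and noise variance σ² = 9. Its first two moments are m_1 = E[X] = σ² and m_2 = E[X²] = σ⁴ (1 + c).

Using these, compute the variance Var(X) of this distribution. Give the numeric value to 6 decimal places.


m_1 = E[X] = σ² = 9, so m_1² = 81.
m_2 = E[X²] = σ⁴ (1 + c) = 81 · (1 + 0.162162) = 81 · 1.162162 = 94.135135.
(Note m_2 − m_1² simplifies to c · σ⁴ = 0.162162 · 81.)

Var(X) = m_2 − m_1² = 94.135135 − 81 = 13.135135.


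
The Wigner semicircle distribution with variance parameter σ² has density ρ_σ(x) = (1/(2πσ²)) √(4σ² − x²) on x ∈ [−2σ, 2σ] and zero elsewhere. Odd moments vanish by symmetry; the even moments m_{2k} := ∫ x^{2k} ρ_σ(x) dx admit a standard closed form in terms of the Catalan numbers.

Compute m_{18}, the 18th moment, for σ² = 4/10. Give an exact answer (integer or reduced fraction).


By the scaled semicircle moment identity, m_{2k} = σ^{2k} · C_k with k = 9.
C_9 = (1/(k+1)) · C(2k, k) = (1/10) · C(18, 9) = (1/10) · 48620 = 4862.
σ^{2k} = (σ²)^k = (4/10)^9 = 512/1953125.

Therefore m_{18} = σ^{18} · C_9 = (512/1953125) · 4862 = 2489344/1953125.


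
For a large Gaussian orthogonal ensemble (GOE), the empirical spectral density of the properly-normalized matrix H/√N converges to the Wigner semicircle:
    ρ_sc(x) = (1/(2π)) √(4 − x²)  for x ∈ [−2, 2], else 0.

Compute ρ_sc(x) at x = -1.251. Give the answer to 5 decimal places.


ρ_sc(x) = (1/(2π)) √(4 − x²). With x = -1.251:
  4 − x² = 4 − (-1.251)² = 4 − 1.565001 = 2.434999.
  √(4 − x²) = 1.560448.
  1/(2π) = 0.159155.
  ρ_sc(-1.251) = 0.159155 · 1.560448 = 0.248353.

Rounded to 5 decimal places: ρ_sc(-1.251) ≈ 0.24835.


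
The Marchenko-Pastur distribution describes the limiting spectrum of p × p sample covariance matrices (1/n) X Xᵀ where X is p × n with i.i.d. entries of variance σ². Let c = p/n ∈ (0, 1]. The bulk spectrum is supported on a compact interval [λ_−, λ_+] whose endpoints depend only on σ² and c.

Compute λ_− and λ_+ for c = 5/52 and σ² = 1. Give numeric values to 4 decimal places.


c = 5/52 = 0.096154; √c = 0.310087.
λ_− = σ² (1 − √c)² = 1 · (1 − 0.310087)² = 1 · (0.689913)² = 0.475980.
λ_+ = σ² (1 + √c)² = 1 · (1 + 0.310087)² = 1 · (1.310087)² = 1.716328.

Rounded to 4 decimal places: λ_− ≈ 0.4760, λ_+ ≈ 1.7163.


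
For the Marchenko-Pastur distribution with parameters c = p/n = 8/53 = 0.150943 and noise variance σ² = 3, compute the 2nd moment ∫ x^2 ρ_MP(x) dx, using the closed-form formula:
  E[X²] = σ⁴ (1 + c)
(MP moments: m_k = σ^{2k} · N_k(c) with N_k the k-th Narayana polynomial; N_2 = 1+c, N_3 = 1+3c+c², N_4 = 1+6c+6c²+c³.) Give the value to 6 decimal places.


E[X²] = σ⁴ (1 + c) (second MP moment). With σ² = 3 (so σ⁴ = 9) and c = 8/53 = 0.150943: E[X²] = 9 · (1 + 0.150943) = 9 · 1.150943.

So E[X^2] = 10.358491.


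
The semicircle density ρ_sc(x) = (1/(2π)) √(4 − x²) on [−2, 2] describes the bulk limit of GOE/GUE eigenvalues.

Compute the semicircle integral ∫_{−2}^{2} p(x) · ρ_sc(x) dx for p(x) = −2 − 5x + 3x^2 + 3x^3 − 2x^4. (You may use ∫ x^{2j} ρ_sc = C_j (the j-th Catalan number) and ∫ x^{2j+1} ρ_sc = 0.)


Write p(x) = Σ a_i x^i, split into monomials and integrate each against ρ_sc separately.
Using ∫ x^{2j} ρ_sc = C_j = (1/(j+1)) C(2j, j) (Catalan numbers) and ∫ x^{2j+1} ρ_sc = 0 (odd monomials vanish by symmetry):
  i = 0 (even): a_0 · C_{0} = -2 · 1 = -2
  i = 1 (odd): ∫ x^1 ρ_sc = 0 (vanishes)
  i = 2 (even): a_2 · C_{1} = 3 · 1 = 3
  i = 3 (odd): ∫ x^3 ρ_sc = 0 (vanishes)
  i = 4 (even): a_4 · C_{2} = -2 · 2 = -4

Summing the contributions: ∫_{−2}^{2} p(x) ρ_sc(x) dx = (-2) + 3 + (-4) = -3.


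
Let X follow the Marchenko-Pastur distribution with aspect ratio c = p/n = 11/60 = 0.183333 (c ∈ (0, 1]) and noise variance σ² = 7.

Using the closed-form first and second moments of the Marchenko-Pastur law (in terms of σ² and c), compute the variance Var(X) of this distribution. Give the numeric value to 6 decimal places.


Recall the MP moments m_1 = E[X] = σ² and m_2 = E[X²] = σ⁴ (1 + c).
m_1 = E[X] = σ² = 7, so m_1² = 49.
m_2 = E[X²] = σ⁴ (1 + c) = 49 · (1 + 0.183333) = 49 · 1.183333 = 57.983333.
(Note m_2 − m_1² simplifies to c · σ⁴ = 0.183333 · 49.)

Var(X) = m_2 − m_1² = 57.983333 − 49 = 8.983333.


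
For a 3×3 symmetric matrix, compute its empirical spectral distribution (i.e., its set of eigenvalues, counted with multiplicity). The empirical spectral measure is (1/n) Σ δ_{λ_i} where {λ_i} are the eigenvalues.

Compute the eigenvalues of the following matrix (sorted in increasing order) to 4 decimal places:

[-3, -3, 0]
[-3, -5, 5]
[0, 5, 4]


Since M is real symmetric, all three eigenvalues are real; they are the roots of det(λI − M) = λ³ − (tr M) λ² + s λ − det M, where s is the sum of the principal 2×2 minors.
tr M = -3 + (-5) + 4 = -4.
s = ((-3)·(-5) − (-3)²) + ((-3)·4 − 0²) + ((-5)·4 − 5²) = 6 + (-12) + (-45) = -51.
det M (expand along row 1) = (-3)·(-45) − (-3)·(-12) + 0·(-15) = 99.
Characteristic polynomial: λ³ + 4λ² − 51λ − 99 = 0.
Substitute λ = y + (tr M)/3 = y − 1.333333 to remove the quadratic term: y³ + p·y + q = 0 with p = s − (tr M)²/3 = -56.333333 and q = −2(tr M)³/27 + (tr M)·s/3 − det M = -26.259259.
Three real roots ⇒ use the trigonometric (Viète) form: r = 2√(−p/3) = 8.666667, φ = arccos(3q/(p·r)) = arccos(0.161356) = 1.408731 rad.
y_k = r·cos(φ/3 − 2πk/3) for k = 0, 1, 2 gives y = 7.728584, -0.467960, -7.260624.
λ_k = y_k − 1.333333 gives λ = 6.3953, -1.8013, -8.5940 (check: the sum is -4.0000 = tr M).

Eigenvalues sorted in increasing order: [-8.5940, -1.8013, 6.3953].


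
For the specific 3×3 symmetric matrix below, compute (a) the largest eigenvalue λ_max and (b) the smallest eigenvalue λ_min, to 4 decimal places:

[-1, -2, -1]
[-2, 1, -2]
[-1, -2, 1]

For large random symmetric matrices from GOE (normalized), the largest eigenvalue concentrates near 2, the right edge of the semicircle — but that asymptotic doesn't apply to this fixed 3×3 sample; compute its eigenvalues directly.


Since M is real symmetric, all three eigenvalues are real; they are the roots of det(λI − M) = λ³ − (tr M) λ² + s λ − det M, where s is the sum of the principal 2×2 minors.
tr M = -1 + 1 + 1 = 1.
s = ((-1)·1 − (-2)²) + ((-1)·1 − (-1)²) + (1·1 − (-2)²) = -5 + (-2) + (-3) = -10.
det M (expand along row 1) = (-1)·(-3) − (-2)·(-4) + (-1)·5 = -10.
Characteristic polynomial: λ³ − λ² − 10λ + 10 = 0.
Substitute λ = y + (tr M)/3 = y + 0.333333 to remove the quadratic term: y³ + p·y + q = 0 with p = s − (tr M)²/3 = -10.333333 and q = −2(tr M)³/27 + (tr M)·s/3 − det M = 6.592593.
Three real roots ⇒ use the trigonometric (Viète) form: r = 2√(−p/3) = 3.711843, φ = arccos(3q/(p·r)) = arccos(-0.515641) = 2.112552 rad.
y_k = r·cos(φ/3 − 2πk/3) for k = 0, 1, 2 gives y = 2.828944, 0.666667, -3.495611.
λ_k = y_k + 0.333333 gives λ = 3.1623, 1.0000, -3.1623 (check: the sum is 1.0000 = tr M).

Hence λ_max = 3.1623 and λ_min = -3.1623.


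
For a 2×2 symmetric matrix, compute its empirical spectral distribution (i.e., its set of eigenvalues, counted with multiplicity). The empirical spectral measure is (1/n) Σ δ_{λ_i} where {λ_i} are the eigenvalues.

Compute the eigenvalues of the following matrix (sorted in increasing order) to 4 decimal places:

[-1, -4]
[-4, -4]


Since M is real symmetric, both eigenvalues are real; they are the roots of det(λI − M) = λ² − (tr M) λ + det M.
tr M = -1 + (-4) = -5.
det M = (-1)·(-4) − (-4)² = 4 − 16 = -12.
Characteristic polynomial: λ² + 5λ − 12 = 0.
Discriminant Δ = (tr M)² − 4·det M = 25 − (-48) = 73; √Δ = 8.544004.
λ = (tr M ± √Δ)/2 = (-5 ± 8.544004)/2, giving (tr M − √Δ)/2 = -6.7720 and (tr M + √Δ)/2 = 1.7720.

Eigenvalues sorted in increasing order: [-6.7720, 1.7720].


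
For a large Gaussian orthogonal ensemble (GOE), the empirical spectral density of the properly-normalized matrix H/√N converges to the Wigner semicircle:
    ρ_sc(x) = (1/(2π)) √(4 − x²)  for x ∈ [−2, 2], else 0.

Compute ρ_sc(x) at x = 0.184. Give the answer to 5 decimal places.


ρ_sc(x) = (1/(2π)) √(4 − x²). With x = 0.184:
  4 − x² = 4 − (0.184)² = 4 − 0.033856 = 3.966144.
  √(4 − x²) = 1.991518.
  1/(2π) = 0.159155.
  ρ_sc(0.184) = 0.159155 · 1.991518 = 0.316960.

Rounded to 5 decimal places: ρ_sc(0.184) ≈ 0.31696.


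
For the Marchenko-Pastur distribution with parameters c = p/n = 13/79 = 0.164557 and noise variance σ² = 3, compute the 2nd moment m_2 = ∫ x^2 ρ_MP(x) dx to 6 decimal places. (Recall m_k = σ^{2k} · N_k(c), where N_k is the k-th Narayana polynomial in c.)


E[X²] = σ⁴ (1 + c) (second MP moment). With σ² = 3 (so σ⁴ = 9) and c = 13/79 = 0.164557: E[X²] = 9 · (1 + 0.164557) = 9 · 1.164557.

So E[X^2] = 10.481013.


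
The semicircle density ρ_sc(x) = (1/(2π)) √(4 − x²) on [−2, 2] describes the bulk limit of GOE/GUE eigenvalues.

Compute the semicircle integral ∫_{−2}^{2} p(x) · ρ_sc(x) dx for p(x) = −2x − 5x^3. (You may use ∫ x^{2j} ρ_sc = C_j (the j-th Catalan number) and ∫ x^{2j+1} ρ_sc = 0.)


Write p(x) = Σ a_i x^i, split into monomials and integrate each against ρ_sc separately.
Using ∫ x^{2j} ρ_sc = C_j = (1/(j+1)) C(2j, j) (Catalan numbers) and ∫ x^{2j+1} ρ_sc = 0 (odd monomials vanish by symmetry):
  i = 1 (odd): ∫ x^1 ρ_sc = 0 (vanishes)
  i = 3 (odd): ∫ x^3 ρ_sc = 0 (vanishes)

Summing the contributions: ∫_{−2}^{2} p(x) ρ_sc(x) dx = 0.


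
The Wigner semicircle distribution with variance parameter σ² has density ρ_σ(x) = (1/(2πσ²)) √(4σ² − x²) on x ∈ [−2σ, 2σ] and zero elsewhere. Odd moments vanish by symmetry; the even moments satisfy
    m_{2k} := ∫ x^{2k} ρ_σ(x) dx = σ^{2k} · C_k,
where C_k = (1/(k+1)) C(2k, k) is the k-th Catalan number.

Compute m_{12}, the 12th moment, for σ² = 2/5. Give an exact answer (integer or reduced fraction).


By the scaled semicircle moment identity, m_{2k} = σ^{2k} · C_k with k = 6.
C_6 = (1/(k+1)) · C(2k, k) = (1/7) · C(12, 6) = (1/7) · 924 = 132.
σ^{2k} = (σ²)^k = (2/5)^6 = 64/15625.

Therefore m_{12} = σ^{12} · C_6 = (64/15625) · 132 = 8448/15625.


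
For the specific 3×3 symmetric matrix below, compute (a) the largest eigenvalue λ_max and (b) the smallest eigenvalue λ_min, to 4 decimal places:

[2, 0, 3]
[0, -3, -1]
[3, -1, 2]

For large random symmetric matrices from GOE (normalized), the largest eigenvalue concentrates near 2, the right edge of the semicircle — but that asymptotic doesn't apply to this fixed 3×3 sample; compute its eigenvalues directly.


Since M is real symmetric, all three eigenvalues are real; they are the roots of det(λI − M) = λ³ − (tr M) λ² + s λ − det M, where s is the sum of the principal 2×2 minors.
tr M = 2 + (-3) + 2 = 1.
s = (2·(-3) − 0²) + (2·2 − 3²) + ((-3)·2 − (-1)²) = -6 + (-5) + (-7) = -18.
det M (expand along row 1) = 2·(-7) − 0·3 + 3·9 = 13.
Characteristic polynomial: λ³ − λ² − 18λ − 13 = 0.
Substitute λ = y + (tr M)/3 = y + 0.333333 to remove the quadratic term: y³ + p·y + q = 0 with p = s − (tr M)²/3 = -18.333333 and q = −2(tr M)³/27 + (tr M)·s/3 − det M = -19.074074.
Three real roots ⇒ use the trigonometric (Viète) form: r = 2√(−p/3) = 4.944132, φ = arccos(3q/(p·r)) = arccos(0.631296) = 0.887573 rad.
y_k = r·cos(φ/3 − 2πk/3) for k = 0, 1, 2 gives y = 4.729322, -1.116274, -3.613048.
λ_k = y_k + 0.333333 gives λ = 5.0627, -0.7829, -3.2797 (check: the sum is 1.0000 = tr M).

Hence λ_max = 5.0627 and λ_min = -3.2797.


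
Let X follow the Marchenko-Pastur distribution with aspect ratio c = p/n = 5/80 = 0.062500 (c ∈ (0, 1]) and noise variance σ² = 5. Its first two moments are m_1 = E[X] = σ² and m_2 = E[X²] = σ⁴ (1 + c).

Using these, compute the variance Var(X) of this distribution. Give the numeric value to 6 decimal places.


m_1 = E[X] = σ² = 5, so m_1² = 25.
m_2 = E[X²] = σ⁴ (1 + c) = 25 · (1 + 0.062500) = 25 · 1.062500 = 26.562500.
(Note m_2 − m_1² simplifies to c · σ⁴ = 0.062500 · 25.)

Var(X) = m_2 − m_1² = 26.562500 − 25 = 1.562500.


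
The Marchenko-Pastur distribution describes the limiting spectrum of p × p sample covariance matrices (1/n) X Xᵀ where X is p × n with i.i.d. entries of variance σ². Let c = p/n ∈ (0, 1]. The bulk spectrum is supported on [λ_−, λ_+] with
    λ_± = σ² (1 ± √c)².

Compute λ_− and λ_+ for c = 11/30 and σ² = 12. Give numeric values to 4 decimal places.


c = 11/30 = 0.366667; √c = 0.605530.
λ_− = σ² (1 − √c)² = 12 · (1 − 0.605530)² = 12 · (0.394470)² = 1.867278.
λ_+ = σ² (1 + √c)² = 12 · (1 + 0.605530)² = 12 · (1.605530)² = 30.932722.

Rounded to 4 decimal places: λ_− ≈ 1.8673, λ_+ ≈ 30.9327.


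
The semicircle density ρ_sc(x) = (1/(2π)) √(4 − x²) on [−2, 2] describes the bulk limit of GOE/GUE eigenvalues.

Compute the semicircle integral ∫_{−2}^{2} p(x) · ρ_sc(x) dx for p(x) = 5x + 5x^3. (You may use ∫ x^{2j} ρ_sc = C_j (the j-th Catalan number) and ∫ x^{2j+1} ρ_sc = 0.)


Write p(x) = Σ a_i x^i, split into monomials and integrate each against ρ_sc separately.
Using ∫ x^{2j} ρ_sc = C_j = (1/(j+1)) C(2j, j) (Catalan numbers) and ∫ x^{2j+1} ρ_sc = 0 (odd monomials vanish by symmetry):
  i = 1 (odd): ∫ x^1 ρ_sc = 0 (vanishes)
  i = 3 (odd): ∫ x^3 ρ_sc = 0 (vanishes)

Summing the contributions: ∫_{−2}^{2} p(x) ρ_sc(x) dx = 0.


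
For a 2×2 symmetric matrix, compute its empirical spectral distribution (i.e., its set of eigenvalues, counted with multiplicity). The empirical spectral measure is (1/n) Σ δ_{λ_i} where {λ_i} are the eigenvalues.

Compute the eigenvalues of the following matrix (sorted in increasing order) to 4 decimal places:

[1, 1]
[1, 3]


Since M is real symmetric, both eigenvalues are real; they are the roots of det(λI − M) = λ² − (tr M) λ + det M.
tr M = 1 + 3 = 4.
det M = 1·3 − 1² = 3 − 1 = 2.
Characteristic polynomial: λ² − 4λ + 2 = 0.
Discriminant Δ = (tr M)² − 4·det M = 16 − 8 = 8; √Δ = 2.828427.
λ = (tr M ± √Δ)/2 = (4 ± 2.828427)/2, giving (tr M − √Δ)/2 = 0.5858 and (tr M + √Δ)/2 = 3.4142.

Eigenvalues sorted in increasing order: [0.5858, 3.4142].


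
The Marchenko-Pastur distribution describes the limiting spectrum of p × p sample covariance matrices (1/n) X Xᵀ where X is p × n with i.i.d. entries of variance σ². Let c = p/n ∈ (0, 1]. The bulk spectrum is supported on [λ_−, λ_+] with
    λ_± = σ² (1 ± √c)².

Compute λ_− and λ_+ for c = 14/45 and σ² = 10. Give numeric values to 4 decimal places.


c = 14/45 = 0.311111; √c = 0.557773.
λ_− = σ² (1 − √c)² = 10 · (1 − 0.557773)² = 10 · (0.442227)² = 1.955644.
λ_+ = σ² (1 + √c)² = 10 · (1 + 0.557773)² = 10 · (1.557773)² = 24.266578.

Rounded to 4 decimal places: λ_− ≈ 1.9556, λ_+ ≈ 24.2666.


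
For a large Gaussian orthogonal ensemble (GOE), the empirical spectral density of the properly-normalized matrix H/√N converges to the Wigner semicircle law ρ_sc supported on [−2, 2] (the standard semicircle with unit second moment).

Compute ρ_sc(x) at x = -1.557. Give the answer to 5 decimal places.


ρ_sc(x) = (1/(2π)) √(4 − x²). With x = -1.557:
  4 − x² = 4 − (-1.557)² = 4 − 2.424249 = 1.575751.
  √(4 − x²) = 1.255289.
  1/(2π) = 0.159155.
  ρ_sc(-1.557) = 0.159155 · 1.255289 = 0.199785.

Rounded to 5 decimal places: ρ_sc(-1.557) ≈ 0.19979.


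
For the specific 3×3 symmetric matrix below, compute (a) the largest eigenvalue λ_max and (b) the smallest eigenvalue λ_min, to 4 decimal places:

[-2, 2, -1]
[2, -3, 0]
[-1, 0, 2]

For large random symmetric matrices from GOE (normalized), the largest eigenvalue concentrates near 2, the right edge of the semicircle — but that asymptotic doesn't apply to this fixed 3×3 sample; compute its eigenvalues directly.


Since M is real symmetric, all three eigenvalues are real; they are the roots of det(λI − M) = λ³ − (tr M) λ² + s λ − det M, where s is the sum of the principal 2×2 minors.
tr M = -2 + (-3) + 2 = -3.
s = ((-2)·(-3) − 2²) + ((-2)·2 − (-1)²) + ((-3)·2 − 0²) = 2 + (-5) + (-6) = -9.
det M (expand along row 1) = (-2)·(-6) − 2·4 + (-1)·(-3) = 7.
Characteristic polynomial: λ³ + 3λ² − 9λ − 7 = 0.
Substitute λ = y + (tr M)/3 = y − 1.000000 to remove the quadratic term: y³ + p·y + q = 0 with p = s − (tr M)²/3 = -12.000000 and q = −2(tr M)³/27 + (tr M)·s/3 − det M = 4.000000.
Three real roots ⇒ use the trigonometric (Viète) form: r = 2√(−p/3) = 4.000000, φ = arccos(3q/(p·r)) = arccos(-0.250000) = 1.823477 rad.
y_k = r·cos(φ/3 − 2πk/3) for k = 0, 1, 2 gives y = 3.283567, 0.336509, -3.620076.
λ_k = y_k − 1.000000 gives λ = 2.2836, -0.6635, -4.6201 (check: the sum is -3.0000 = tr M).

Hence λ_max = 2.2836 and λ_min = -4.6201.


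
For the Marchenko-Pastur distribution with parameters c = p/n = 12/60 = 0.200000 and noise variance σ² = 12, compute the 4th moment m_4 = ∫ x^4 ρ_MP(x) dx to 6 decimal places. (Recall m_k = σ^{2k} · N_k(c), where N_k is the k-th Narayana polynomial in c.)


E[X⁴] = σ⁸ (1 + 6c + 6c² + c³) (fourth MP moment). With σ² = 12 (so σ⁸ = 20736) and c = 12/60 = 0.200000: E[X⁴] = 20736 · (1 + 6·0.200000 + 6·(0.200000)² + (0.200000)³) = 20736 · 2.448000.

So E[X^4] = 50761.728000.


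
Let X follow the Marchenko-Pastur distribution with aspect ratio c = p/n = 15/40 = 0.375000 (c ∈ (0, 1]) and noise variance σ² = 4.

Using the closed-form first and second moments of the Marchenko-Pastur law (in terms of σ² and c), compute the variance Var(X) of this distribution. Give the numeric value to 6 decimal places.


Recall the MP moments m_1 = E[X] = σ² and m_2 = E[X²] = σ⁴ (1 + c).
m_1 = E[X] = σ² = 4, so m_1² = 16.
m_2 = E[X²] = σ⁴ (1 + c) = 16 · (1 + 0.375000) = 16 · 1.375000 = 22.000000.
(Note m_2 − m_1² simplifies to c · σ⁴ = 0.375000 · 16.)

Var(X) = m_2 − m_1² = 22.000000 − 16 = 6.000000.


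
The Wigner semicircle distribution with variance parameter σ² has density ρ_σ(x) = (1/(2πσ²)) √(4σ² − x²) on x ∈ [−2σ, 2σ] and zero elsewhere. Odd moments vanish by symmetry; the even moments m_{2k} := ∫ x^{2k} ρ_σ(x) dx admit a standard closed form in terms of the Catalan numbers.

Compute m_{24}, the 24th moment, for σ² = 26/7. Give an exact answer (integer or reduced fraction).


By the scaled semicircle moment identity, m_{2k} = σ^{2k} · C_k with k = 12.
C_12 = (1/(k+1)) · C(2k, k) = (1/13) · C(24, 12) = (1/13) · 2704156 = 208012.
σ^{2k} = (σ²)^k = (26/7)^12 = 95428956661682176/13841287201.

Therefore m_{24} = σ^{24} · C_12 = (95428956661682176/13841287201) · 208012 = 2835766876158547542016/1977326743.


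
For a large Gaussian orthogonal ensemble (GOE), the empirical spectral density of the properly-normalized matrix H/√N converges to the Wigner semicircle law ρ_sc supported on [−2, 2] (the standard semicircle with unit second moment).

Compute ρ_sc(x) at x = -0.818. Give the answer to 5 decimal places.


ρ_sc(x) = (1/(2π)) √(4 − x²). With x = -0.818:
  4 − x² = 4 − (-0.818)² = 4 − 0.669124 = 3.330876.
  √(4 − x²) = 1.825069.
  1/(2π) = 0.159155.
  ρ_sc(-0.818) = 0.159155 · 1.825069 = 0.290469.

Rounded to 5 decimal places: ρ_sc(-0.818) ≈ 0.29047.


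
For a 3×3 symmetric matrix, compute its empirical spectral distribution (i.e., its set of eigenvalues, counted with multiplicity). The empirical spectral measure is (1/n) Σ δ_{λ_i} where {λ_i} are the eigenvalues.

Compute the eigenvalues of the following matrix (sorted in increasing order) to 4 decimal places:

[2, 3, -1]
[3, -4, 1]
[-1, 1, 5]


Since M is real symmetric, all three eigenvalues are real; they are the roots of det(λI − M) = λ³ − (tr M) λ² + s λ − det M, where s is the sum of the principal 2×2 minors.
tr M = 2 + (-4) + 5 = 3.
s = (2·(-4) − 3²) + (2·5 − (-1)²) + ((-4)·5 − 1²) = -17 + 9 + (-21) = -29.
det M (expand along row 1) = 2·(-21) − 3·16 + (-1)·(-1) = -89.
Characteristic polynomial: λ³ − 3λ² − 29λ + 89 = 0.
Substitute λ = y + (tr M)/3 = y + 1.000000 to remove the quadratic term: y³ + p·y + q = 0 with p = s − (tr M)²/3 = -32.000000 and q = −2(tr M)³/27 + (tr M)·s/3 − det M = 58.000000.
Three real roots ⇒ use the trigonometric (Viète) form: r = 2√(−p/3) = 6.531973, φ = arccos(3q/(p·r)) = arccos(-0.832444) = 2.554300 rad.
y_k = r·cos(φ/3 − 2πk/3) for k = 0, 1, 2 gives y = 4.303954, 2.103253, -6.407207.
λ_k = y_k + 1.000000 gives λ = 5.3040, 3.1033, -5.4072 (check: the sum is 3.0000 = tr M).

Eigenvalues sorted in increasing order: [-5.4072, 3.1033, 5.3040].
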